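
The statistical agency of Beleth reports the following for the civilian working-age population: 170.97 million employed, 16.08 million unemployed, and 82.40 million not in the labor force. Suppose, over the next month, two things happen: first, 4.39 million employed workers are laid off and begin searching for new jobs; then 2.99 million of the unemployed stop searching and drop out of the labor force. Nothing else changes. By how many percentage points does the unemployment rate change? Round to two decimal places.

Initially, labor force = 170.97 + 16.08 = 187.05 million, so u = 16.08/187.05 = 8.60%.
After the first change, employed falls and unemployed rises by 4.39; labor force unchanged → E = 166.58, U = 20.47, labor force = 187.05 million.
After the second change, unemployed and labor force both fall by 2.99 → E = 166.58, U = 17.48, labor force = 184.06 million.
New unemployment rate = 17.48 / 184.06 = 9.50%.
Change = 9.50% − 8.60% = +0.90 percentage points.

The unemployment rate changes by +0.90 percentage points.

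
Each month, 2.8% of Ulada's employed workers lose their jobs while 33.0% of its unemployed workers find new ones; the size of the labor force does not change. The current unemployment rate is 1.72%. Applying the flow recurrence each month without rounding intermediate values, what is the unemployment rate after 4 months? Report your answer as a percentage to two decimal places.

With a fixed labor force, u_{t+1} = u_t + s·(1−u_t) − f·u_t = u_t·(1−s−f) + s.
Here 1−s−f = 0.642 and s = 0.028.
u_1 = 0.017200 × 0.642 + 0.028 = 0.039042.
u_2 = 0.039042 × 0.642 + 0.028 = 0.053065.
u_3 = 0.053065 × 0.642 + 0.028 = 0.062068.
u_4 = 0.062068 × 0.642 + 0.028 = 0.067848.

Unemployment rate after four months ≈ 6.78%.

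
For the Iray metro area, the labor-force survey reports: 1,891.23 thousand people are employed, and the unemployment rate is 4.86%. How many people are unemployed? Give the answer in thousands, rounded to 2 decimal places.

About 96.61 thousand are unemployed.

Let U be the number unemployed. The labor force is E + U, and U/(E+U) = 0.0486.
So U = 0.0486 × 1,891.23 / (1 − 0.0486) = 91.9138 / 0.9514 ≈ 96.61 thousand.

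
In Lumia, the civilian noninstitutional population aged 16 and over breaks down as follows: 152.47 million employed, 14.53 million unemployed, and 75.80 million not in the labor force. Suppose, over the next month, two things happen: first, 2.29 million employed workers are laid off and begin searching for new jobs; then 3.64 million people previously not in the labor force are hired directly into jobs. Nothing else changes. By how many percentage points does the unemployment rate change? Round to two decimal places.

The unemployment rate changes by +1.16 percentage points.

Initially, labor force = 152.47 + 14.53 = 167.00 million, so u = 14.53/167.00 = 8.70%.
After the first change, employed falls and unemployed rises by 2.29; labor force unchanged → E = 150.18, U = 16.82, labor force = 167.00 million.
After the second change, employed and labor force both rise by 3.64; unemployed unchanged → E = 153.82, U = 16.82, labor force = 170.64 million.
New unemployment rate = 16.82 / 170.64 = 9.86%.
Change = 9.86% − 8.70% = +1.16 percentage points.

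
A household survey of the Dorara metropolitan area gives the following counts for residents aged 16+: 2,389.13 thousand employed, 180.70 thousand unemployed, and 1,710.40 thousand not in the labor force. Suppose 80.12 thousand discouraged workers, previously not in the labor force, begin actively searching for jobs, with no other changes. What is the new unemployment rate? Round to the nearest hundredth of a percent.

Initially, labor force = 2,389.13 + 180.70 = 2,569.83 thousand, so u = 180.70/2,569.83 = 7.03%.
After the change, unemployed and labor force both rise by 80.12 → E = 2,389.13, U = 260.82, labor force = 2,649.95 thousand.
New unemployment rate = 260.82 / 2,649.95 = 9.84%.

New unemployment rate ≈ 9.84%.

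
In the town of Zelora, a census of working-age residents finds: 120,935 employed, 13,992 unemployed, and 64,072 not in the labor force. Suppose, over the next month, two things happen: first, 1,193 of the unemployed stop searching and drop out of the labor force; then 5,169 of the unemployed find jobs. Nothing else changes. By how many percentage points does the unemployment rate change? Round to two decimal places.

The unemployment rate changes by −4.66 percentage points.

Initially, labor force = 120,935 + 13,992 = 134,927, so u = 13,992/134,927 = 10.37%.
After the first change, unemployed and labor force both fall by 1,193 → E = 120,935, U = 12,799, labor force = 133,734.
After the second change, unemployed falls and employed rises by 5,169; labor force unchanged → E = 126,104, U = 7,630, labor force = 133,734.
New unemployment rate = 7,630 / 133,734 = 5.71%.
Change = 5.71% − 10.37% = −4.66 percentage points.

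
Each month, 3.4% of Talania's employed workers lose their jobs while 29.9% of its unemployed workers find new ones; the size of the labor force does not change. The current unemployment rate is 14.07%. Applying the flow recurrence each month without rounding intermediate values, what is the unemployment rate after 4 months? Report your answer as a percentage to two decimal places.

With a fixed labor force, u_{t+1} = u_t + s·(1−u_t) − f·u_t = u_t·(1−s−f) + s.
Here 1−s−f = 0.667 and s = 0.034.
u_1 = 0.140700 × 0.667 + 0.034 = 0.127847.
u_2 = 0.127847 × 0.667 + 0.034 = 0.119274.
u_3 = 0.119274 × 0.667 + 0.034 = 0.113556.
u_4 = 0.113556 × 0.667 + 0.034 = 0.109742.

Unemployment rate after four months ≈ 10.97%.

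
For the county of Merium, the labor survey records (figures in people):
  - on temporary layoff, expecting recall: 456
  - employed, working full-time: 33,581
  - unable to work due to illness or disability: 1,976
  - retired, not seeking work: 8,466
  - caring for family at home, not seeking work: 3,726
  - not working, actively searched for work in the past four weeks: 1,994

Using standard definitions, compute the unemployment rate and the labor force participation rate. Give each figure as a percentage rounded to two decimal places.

Unemployment rate ≈ 6.80%; labor force participation rate ≈ 71.78%.

Employed = 33,581.
Unemployed = 456 + 1,994 = 2,450 (jobless and actively searching, or on temporary layoff).
Labor force = 33,581 + 2,450 = 36,031.
Not in labor force = 1,976 + 8,466 + 3,726 = 14,168 (those not working and not actively searching are outside the labor force).
Civilian working-age population = 36,031 + 14,168 = 50,199.
Unemployment rate = 2,450 / 36,031 = 6.80%.
Labor force participation rate = 36,031 / 50,199 = 71.78%.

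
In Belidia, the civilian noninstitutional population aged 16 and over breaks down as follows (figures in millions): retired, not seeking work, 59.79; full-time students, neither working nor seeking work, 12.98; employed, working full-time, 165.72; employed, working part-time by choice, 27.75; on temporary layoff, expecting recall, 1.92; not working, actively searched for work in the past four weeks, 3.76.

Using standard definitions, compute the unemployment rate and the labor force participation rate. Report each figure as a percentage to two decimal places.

Employed = 165.72 + 27.75 = 193.47 million.
Unemployed = 1.92 + 3.76 = 5.68 million (jobless and actively searching, or on temporary layoff).
Labor force = 193.47 + 5.68 = 199.15 million.
Not in labor force = 59.79 + 12.98 = 72.77 million (those not working and not actively searching are outside the labor force).
Civilian working-age population = 199.15 + 72.77 = 271.92 million.
Unemployment rate = 5.68 / 199.15 = 2.85%.
Labor force participation rate = 199.15 / 271.92 = 73.24%.

Unemployment rate ≈ 2.85%; labor force participation rate ≈ 73.24%.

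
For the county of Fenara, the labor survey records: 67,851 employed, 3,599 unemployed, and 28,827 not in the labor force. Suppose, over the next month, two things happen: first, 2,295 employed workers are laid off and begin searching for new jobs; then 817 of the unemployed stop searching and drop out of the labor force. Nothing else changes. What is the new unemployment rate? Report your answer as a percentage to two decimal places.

New unemployment rate ≈ 7.19%.

Initially, labor force = 67,851 + 3,599 = 71,450, so u = 3,599/71,450 = 5.04%.
After the first change, employed falls and unemployed rises by 2,295; labor force unchanged → E = 65,556, U = 5,894, labor force = 71,450.
After the second change, unemployed and labor force both fall by 817 → E = 65,556, U = 5,077, labor force = 70,633.
New unemployment rate = 5,077 / 70,633 = 7.19%.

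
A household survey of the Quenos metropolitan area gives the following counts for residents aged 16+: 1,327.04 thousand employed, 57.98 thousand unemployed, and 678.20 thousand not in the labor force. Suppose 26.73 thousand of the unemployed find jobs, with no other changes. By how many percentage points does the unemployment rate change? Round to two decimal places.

Initially, labor force = 1,327.04 + 57.98 = 1,385.02 thousand, so u = 57.98/1,385.02 = 4.19%.
After the change, unemployed falls and employed rises by 26.73; labor force unchanged → E = 1,353.77, U = 31.25, labor force = 1,385.02 thousand.
New unemployment rate = 31.25 / 1,385.02 = 2.26%.
Change = 2.26% − 4.19% = −1.93 percentage points.

The unemployment rate changes by −1.93 percentage points.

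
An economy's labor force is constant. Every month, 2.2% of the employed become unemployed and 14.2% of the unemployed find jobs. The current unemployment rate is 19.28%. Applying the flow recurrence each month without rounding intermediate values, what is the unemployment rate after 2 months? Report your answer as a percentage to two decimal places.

Unemployment rate after two months ≈ 17.51%.

With a fixed labor force, u_{t+1} = u_t + s·(1−u_t) − f·u_t = u_t·(1−s−f) + s.
Here 1−s−f = 0.836 and s = 0.022.
u_1 = 0.192800 × 0.836 + 0.022 = 0.183181.
u_2 = 0.183181 × 0.836 + 0.022 = 0.175139.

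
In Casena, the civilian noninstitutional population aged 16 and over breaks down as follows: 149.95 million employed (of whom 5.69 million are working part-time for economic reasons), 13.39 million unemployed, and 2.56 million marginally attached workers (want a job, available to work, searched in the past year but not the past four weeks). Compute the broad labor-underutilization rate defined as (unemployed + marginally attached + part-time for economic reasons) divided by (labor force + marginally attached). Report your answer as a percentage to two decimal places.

Broad underutilization rate ≈ 13.04%.

Labor force = 149.95 + 13.39 = 163.34 million.
Numerator = 13.39 + 2.56 + 5.69 = 21.64 million.
Denominator = 163.34 + 2.56 = 165.90 million.
Broad rate = 21.64 / 165.90 = 13.04%.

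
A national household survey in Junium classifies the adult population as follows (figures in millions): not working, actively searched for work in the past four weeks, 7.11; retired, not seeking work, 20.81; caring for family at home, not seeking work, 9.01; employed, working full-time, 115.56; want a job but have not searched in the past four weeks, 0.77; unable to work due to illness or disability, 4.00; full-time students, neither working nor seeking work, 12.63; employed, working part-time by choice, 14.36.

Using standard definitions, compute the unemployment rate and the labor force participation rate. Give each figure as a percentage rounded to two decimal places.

Employed = 115.56 + 14.36 = 129.92 million.
Unemployed = 7.11 million.
Labor force = 129.92 + 7.11 = 137.03 million.
Not in labor force = 20.81 + 9.01 + 0.77 + 4.00 + 12.63 = 47.22 million (those not working and not actively searching are outside the labor force — including those who want a job but have given up searching).
Civilian working-age population = 137.03 + 47.22 = 184.25 million.
Unemployment rate = 7.11 / 137.03 = 5.19%.
Labor force participation rate = 137.03 / 184.25 = 74.37%.

Unemployment rate ≈ 5.19%; labor force participation rate ≈ 74.37%.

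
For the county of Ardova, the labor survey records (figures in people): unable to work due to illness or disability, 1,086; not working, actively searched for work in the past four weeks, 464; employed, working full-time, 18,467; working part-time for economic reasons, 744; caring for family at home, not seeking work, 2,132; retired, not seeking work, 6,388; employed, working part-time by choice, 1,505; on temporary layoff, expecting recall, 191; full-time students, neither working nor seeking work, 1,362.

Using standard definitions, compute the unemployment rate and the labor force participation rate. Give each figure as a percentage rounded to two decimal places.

Employed = 18,467 + 744 + 1,505 = 20,716 (anyone who worked, including part-time for economic reasons, counts as employed).
Unemployed = 464 + 191 = 655 (jobless and actively searching, or on temporary layoff).
Labor force = 20,716 + 655 = 21,371.
Not in labor force = 1,086 + 2,132 + 6,388 + 1,362 = 10,968 (those not working and not actively searching are outside the labor force).
Civilian working-age population = 21,371 + 10,968 = 32,339.
Unemployment rate = 655 / 21,371 = 3.06%.
Labor force participation rate = 21,371 / 32,339 = 66.08%.

Unemployment rate ≈ 3.06%; labor force participation rate ≈ 66.08%.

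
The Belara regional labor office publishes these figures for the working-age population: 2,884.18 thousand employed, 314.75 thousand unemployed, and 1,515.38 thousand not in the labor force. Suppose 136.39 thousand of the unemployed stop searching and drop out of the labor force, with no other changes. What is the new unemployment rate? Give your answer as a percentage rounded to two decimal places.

Initially, labor force = 2,884.18 + 314.75 = 3,198.93 thousand, so u = 314.75/3,198.93 = 9.84%.
After the change, unemployed and labor force both fall by 136.39 → E = 2,884.18, U = 178.36, labor force = 3,062.54 thousand.
New unemployment rate = 178.36 / 3,062.54 = 5.82%.

New unemployment rate ≈ 5.82%.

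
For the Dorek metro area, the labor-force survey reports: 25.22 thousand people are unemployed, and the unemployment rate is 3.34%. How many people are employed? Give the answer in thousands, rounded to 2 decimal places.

About 729.87 thousand are employed.

Labor force = U / u = 25.22 / 0.0334 ≈ 755.09 thousand.
Employed = labor force − unemployed = 755.09 − 25.22 = 729.87 thousand.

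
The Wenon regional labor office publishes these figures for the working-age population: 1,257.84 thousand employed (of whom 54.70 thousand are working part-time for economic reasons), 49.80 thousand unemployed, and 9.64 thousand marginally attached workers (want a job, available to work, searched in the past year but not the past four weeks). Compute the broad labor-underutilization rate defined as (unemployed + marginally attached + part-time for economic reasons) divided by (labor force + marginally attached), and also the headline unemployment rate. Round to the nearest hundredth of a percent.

Labor force = 1,257.84 + 49.80 = 1,307.64 thousand.
Numerator = 49.80 + 9.64 + 54.70 = 114.14 thousand.
Denominator = 1,307.64 + 9.64 = 1,317.28 thousand.
Broad rate = 114.14 / 1,317.28 = 8.66%.
Headline unemployment rate = 49.80 / 1,307.64 = 3.81%.

Broad underutilization rate ≈ 8.66%; headline unemployment rate ≈ 3.81%.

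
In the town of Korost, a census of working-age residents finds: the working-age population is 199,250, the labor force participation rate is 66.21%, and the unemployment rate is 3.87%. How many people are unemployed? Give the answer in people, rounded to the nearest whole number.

About 5,105 are unemployed.

Labor force = 0.6621 × 199,250 = 131,923.
Unemployed = 0.0387 × 131,923 ≈ 5,105.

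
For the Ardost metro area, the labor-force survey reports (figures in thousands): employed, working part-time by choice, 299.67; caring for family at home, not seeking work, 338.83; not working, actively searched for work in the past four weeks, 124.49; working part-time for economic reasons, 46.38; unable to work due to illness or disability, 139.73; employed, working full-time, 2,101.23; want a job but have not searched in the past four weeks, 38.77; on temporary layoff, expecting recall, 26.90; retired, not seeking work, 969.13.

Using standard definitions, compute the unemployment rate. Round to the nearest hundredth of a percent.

Unemployment rate ≈ 5.83%.

Employed = 299.67 + 46.38 + 2,101.23 = 2,447.28 thousand (anyone who worked, including part-time for economic reasons, counts as employed).
Unemployed = 124.49 + 26.90 = 151.39 thousand (jobless and actively searching, or on temporary layoff).
Labor force = 2,447.28 + 151.39 = 2,598.67 thousand.
Unemployment rate = 151.39 / 2,598.67 = 5.83%.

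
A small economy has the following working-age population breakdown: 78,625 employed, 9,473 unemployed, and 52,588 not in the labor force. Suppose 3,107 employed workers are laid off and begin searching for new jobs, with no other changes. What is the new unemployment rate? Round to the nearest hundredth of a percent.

New unemployment rate ≈ 14.28%.

Initially, labor force = 78,625 + 9,473 = 88,098, so u = 9,473/88,098 = 10.75%.
After the change, employed falls and unemployed rises by 3,107; labor force unchanged → E = 75,518, U = 12,580, labor force = 88,098.
New unemployment rate = 12,580 / 88,098 = 14.28%.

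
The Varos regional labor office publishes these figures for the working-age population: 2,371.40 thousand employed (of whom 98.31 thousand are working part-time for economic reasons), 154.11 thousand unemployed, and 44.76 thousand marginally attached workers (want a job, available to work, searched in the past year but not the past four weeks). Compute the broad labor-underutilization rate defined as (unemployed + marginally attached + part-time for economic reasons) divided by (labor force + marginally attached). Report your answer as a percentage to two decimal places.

Labor force = 2,371.40 + 154.11 = 2,525.51 thousand.
Numerator = 154.11 + 44.76 + 98.31 = 297.18 thousand.
Denominator = 2,525.51 + 44.76 = 2,570.27 thousand.
Broad rate = 297.18 / 2,570.27 = 11.56%.

Broad underutilization rate ≈ 11.56%.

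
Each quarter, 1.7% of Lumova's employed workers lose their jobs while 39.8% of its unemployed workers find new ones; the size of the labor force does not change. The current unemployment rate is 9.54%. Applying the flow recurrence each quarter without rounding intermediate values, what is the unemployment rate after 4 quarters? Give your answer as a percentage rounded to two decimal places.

Unemployment rate after four quarters ≈ 4.73%.

With a fixed labor force, u_{t+1} = u_t + s·(1−u_t) − f·u_t = u_t·(1−s−f) + s.
Here 1−s−f = 0.585 and s = 0.017.
u_1 = 0.095400 × 0.585 + 0.017 = 0.072809.
u_2 = 0.072809 × 0.585 + 0.017 = 0.059593.
u_3 = 0.059593 × 0.585 + 0.017 = 0.051862.
u_4 = 0.051862 × 0.585 + 0.017 = 0.047339.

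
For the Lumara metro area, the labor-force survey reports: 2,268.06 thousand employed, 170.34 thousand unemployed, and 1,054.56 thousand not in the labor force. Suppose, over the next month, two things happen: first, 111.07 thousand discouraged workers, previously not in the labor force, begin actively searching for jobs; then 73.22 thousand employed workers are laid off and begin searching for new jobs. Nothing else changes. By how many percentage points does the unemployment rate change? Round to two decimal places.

The unemployment rate changes by +6.92 percentage points.

Initially, labor force = 2,268.06 + 170.34 = 2,438.40 thousand, so u = 170.34/2,438.40 = 6.99%.
After the first change, unemployed and labor force both rise by 111.07 → E = 2,268.06, U = 281.41, labor force = 2,549.47 thousand.
After the second change, employed falls and unemployed rises by 73.22; labor force unchanged → E = 2,194.84, U = 354.63, labor force = 2,549.47 thousand.
New unemployment rate = 354.63 / 2,549.47 = 13.91%.
Change = 13.91% − 6.99% = +6.92 percentage points.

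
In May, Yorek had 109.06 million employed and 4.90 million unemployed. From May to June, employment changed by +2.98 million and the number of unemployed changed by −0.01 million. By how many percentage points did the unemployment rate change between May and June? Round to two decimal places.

The unemployment rate changed by −0.12 percentage points.

May: labor force = 109.06 + 4.90 = 113.96; u = 4.90/113.96 = 4.30%.
June: labor force = 112.04 + 4.89 = 116.93; u = 4.89/116.93 = 4.18%.
Change = 4.18% − 4.30% = −0.12 pp.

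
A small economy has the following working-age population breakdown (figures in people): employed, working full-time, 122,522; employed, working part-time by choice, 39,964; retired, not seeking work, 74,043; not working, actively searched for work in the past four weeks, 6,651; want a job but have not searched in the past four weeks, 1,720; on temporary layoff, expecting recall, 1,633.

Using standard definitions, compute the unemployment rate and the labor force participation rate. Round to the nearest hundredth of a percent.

Unemployment rate ≈ 4.85%; labor force participation rate ≈ 69.27%.

Employed = 122,522 + 39,964 = 162,486.
Unemployed = 6,651 + 1,633 = 8,284 (jobless and actively searching, or on temporary layoff).
Labor force = 162,486 + 8,284 = 170,770.
Not in labor force = 74,043 + 1,720 = 75,763 (those not working and not actively searching are outside the labor force — including those who want a job but have given up searching).
Civilian working-age population = 170,770 + 75,763 = 246,533.
Unemployment rate = 8,284 / 170,770 = 4.85%.
Labor force participation rate = 170,770 / 246,533 = 69.27%.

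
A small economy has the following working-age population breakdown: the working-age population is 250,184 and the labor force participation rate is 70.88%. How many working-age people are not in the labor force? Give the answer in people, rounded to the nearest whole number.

About 72,854 are not in the labor force.

Share not in the labor force = 1 − 0.7088 = 0.2912.
Not in labor force = 0.2912 × 250,184 ≈ 72,854.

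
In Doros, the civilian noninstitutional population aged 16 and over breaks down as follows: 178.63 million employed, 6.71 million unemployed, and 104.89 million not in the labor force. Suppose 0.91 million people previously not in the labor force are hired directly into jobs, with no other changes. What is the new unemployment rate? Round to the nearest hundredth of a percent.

New unemployment rate ≈ 3.60%.

Initially, labor force = 178.63 + 6.71 = 185.34 million, so u = 6.71/185.34 = 3.62%.
After the change, employed and labor force both rise by 0.91; unemployed unchanged → E = 179.54, U = 6.71, labor force = 186.25 million.
New unemployment rate = 6.71 / 186.25 = 3.60%.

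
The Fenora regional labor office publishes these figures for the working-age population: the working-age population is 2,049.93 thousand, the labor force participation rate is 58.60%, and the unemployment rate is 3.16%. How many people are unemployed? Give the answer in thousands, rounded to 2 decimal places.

Labor force = 0.5860 × 2,049.93 = 1,201.26 thousand.
Unemployed = 0.0316 × 1,201.26 ≈ 37.96 thousand.

About 37.96 thousand are unemployed.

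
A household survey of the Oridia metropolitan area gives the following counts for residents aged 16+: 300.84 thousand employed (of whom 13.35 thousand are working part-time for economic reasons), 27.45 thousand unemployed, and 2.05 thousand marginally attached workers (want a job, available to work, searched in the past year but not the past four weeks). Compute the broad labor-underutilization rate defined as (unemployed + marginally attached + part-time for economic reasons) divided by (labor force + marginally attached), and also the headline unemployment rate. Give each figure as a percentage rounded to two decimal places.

Labor force = 300.84 + 27.45 = 328.29 thousand.
Numerator = 27.45 + 2.05 + 13.35 = 42.85 thousand.
Denominator = 328.29 + 2.05 = 330.34 thousand.
Broad rate = 42.85 / 330.34 = 12.97%.
Headline unemployment rate = 27.45 / 328.29 = 8.36%.

Broad underutilization rate ≈ 12.97%; headline unemployment rate ≈ 8.36%.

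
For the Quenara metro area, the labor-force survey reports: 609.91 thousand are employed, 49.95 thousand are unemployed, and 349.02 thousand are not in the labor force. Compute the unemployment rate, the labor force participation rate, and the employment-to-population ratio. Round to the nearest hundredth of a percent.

Unemployment rate ≈ 7.57%; labor force participation rate ≈ 65.41%; employment-population ratio ≈ 60.45%.

Labor force = employed + unemployed = 609.91 + 49.95 = 659.86 thousand.
Working-age population = 659.86 + 349.02 = 1,008.88 thousand.
Unemployment rate = 49.95 / 659.86 = 7.57%.
Labor force participation rate = 659.86 / 1,008.88 = 65.41%.
Employment-population ratio = 609.91 / 1,008.88 = 60.45%.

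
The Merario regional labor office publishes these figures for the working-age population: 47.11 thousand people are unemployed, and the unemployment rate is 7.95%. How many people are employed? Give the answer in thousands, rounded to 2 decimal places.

About 545.47 thousand are employed.

Labor force = U / u = 47.11 / 0.0795 ≈ 592.58 thousand.
Employed = labor force − unemployed = 592.58 − 47.11 = 545.47 thousand.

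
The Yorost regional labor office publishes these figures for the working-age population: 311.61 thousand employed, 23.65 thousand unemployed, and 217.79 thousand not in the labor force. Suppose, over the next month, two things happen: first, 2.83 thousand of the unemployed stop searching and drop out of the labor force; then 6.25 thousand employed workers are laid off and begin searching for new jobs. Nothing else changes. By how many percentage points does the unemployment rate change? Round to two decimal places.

The unemployment rate changes by +1.09 percentage points.

Initially, labor force = 311.61 + 23.65 = 335.26 thousand, so u = 23.65/335.26 = 7.05%.
After the first change, unemployed and labor force both fall by 2.83 → E = 311.61, U = 20.82, labor force = 332.43 thousand.
After the second change, employed falls and unemployed rises by 6.25; labor force unchanged → E = 305.36, U = 27.07, labor force = 332.43 thousand.
New unemployment rate = 27.07 / 332.43 = 8.14%.
Change = 8.14% − 7.05% = +1.09 percentage points.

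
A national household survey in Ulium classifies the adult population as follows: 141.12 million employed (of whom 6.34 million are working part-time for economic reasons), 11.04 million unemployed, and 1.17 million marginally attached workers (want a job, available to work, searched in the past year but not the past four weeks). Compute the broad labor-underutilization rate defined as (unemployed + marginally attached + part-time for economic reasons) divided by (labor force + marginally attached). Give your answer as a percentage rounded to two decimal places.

Broad underutilization rate ≈ 12.10%.

Labor force = 141.12 + 11.04 = 152.16 million.
Numerator = 11.04 + 1.17 + 6.34 = 18.55 million.
Denominator = 152.16 + 1.17 = 153.33 million.
Broad rate = 18.55 / 153.33 = 12.10%.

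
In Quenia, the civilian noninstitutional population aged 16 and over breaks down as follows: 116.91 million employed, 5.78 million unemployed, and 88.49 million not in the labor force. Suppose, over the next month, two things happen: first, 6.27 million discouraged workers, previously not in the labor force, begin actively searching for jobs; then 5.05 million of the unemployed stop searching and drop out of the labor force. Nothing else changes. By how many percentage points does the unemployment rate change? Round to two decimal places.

The unemployment rate changes by +0.94 percentage points.

Initially, labor force = 116.91 + 5.78 = 122.69 million, so u = 5.78/122.69 = 4.71%.
After the first change, unemployed and labor force both rise by 6.27 → E = 116.91, U = 12.05, labor force = 128.96 million.
After the second change, unemployed and labor force both fall by 5.05 → E = 116.91, U = 7.00, labor force = 123.91 million.
New unemployment rate = 7.00 / 123.91 = 5.65%.
Change = 5.65% − 4.71% = +0.94 percentage points.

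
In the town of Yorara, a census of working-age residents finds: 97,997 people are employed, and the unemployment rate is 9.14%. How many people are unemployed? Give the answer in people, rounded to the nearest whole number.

Let U be the number unemployed. The labor force is E + U, and U/(E+U) = 0.0914.
So U = 0.0914 × 97,997 / (1 − 0.0914) = 8956.93 / 0.9086 ≈ 9,858.

About 9,858 are unemployed.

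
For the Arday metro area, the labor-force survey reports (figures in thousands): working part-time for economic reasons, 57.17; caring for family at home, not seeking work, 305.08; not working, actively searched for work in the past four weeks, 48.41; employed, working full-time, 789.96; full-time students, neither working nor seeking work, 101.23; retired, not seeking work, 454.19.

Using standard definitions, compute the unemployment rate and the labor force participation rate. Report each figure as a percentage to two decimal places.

Employed = 57.17 + 789.96 = 847.13 thousand (anyone who worked, including part-time for economic reasons, counts as employed).
Unemployed = 48.41 thousand.
Labor force = 847.13 + 48.41 = 895.54 thousand.
Not in labor force = 305.08 + 101.23 + 454.19 = 860.50 thousand (those not working and not actively searching are outside the labor force).
Civilian working-age population = 895.54 + 860.50 = 1,756.04 thousand.
Unemployment rate = 48.41 / 895.54 = 5.41%.
Labor force participation rate = 895.54 / 1,756.04 = 51.00%.

Unemployment rate ≈ 5.41%; labor force participation rate ≈ 51.00%.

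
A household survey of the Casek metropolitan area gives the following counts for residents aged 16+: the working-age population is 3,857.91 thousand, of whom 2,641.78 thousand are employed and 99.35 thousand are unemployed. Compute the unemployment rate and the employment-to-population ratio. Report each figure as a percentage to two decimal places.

Labor force = employed + unemployed = 2,641.78 + 99.35 = 2,741.13 thousand.
Unemployment rate = 99.35 / 2,741.13 = 3.62%.
Employment-population ratio = 2,641.78 / 3,857.91 = 68.48%.

Unemployment rate ≈ 3.62%; employment-population ratio ≈ 68.48%.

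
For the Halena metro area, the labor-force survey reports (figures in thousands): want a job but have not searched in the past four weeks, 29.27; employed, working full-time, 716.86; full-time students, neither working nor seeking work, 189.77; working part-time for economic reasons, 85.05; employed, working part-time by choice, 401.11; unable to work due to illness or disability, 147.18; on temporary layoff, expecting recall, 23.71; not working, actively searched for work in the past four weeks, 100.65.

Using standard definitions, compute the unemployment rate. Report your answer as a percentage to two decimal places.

Unemployment rate ≈ 9.37%.

Employed = 716.86 + 85.05 + 401.11 = 1,203.02 thousand (anyone who worked, including part-time for economic reasons, counts as employed).
Unemployed = 23.71 + 100.65 = 124.36 thousand (jobless and actively searching, or on temporary layoff).
Labor force = 1,203.02 + 124.36 = 1,327.38 thousand.
Unemployment rate = 124.36 / 1,327.38 = 9.37%.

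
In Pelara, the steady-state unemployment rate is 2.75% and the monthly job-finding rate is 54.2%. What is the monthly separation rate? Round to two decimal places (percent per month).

From u* = s/(s+f): s = u·f/(1−u).
s = 0.0275 × 54.2 / (1 − 0.0275) = 1.4905 / 0.9725 ≈ 1.53% per month.

Separation rate ≈ 1.53% per month.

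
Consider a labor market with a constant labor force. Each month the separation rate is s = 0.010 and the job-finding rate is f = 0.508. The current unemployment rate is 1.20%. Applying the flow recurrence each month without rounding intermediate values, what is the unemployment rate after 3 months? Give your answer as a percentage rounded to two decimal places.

Unemployment rate after three months ≈ 1.85%.

With a fixed labor force, u_{t+1} = u_t + s·(1−u_t) − f·u_t = u_t·(1−s−f) + s.
Here 1−s−f = 0.482 and s = 0.010.
u_1 = 0.012000 × 0.482 + 0.010 = 0.015784.
u_2 = 0.015784 × 0.482 + 0.010 = 0.017608.
u_3 = 0.017608 × 0.482 + 0.010 = 0.018487.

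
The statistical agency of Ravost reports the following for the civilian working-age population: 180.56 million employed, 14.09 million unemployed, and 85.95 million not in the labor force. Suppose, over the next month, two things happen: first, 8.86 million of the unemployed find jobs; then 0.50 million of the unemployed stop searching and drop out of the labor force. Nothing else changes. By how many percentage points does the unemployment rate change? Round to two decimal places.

The unemployment rate changes by −4.80 percentage points.

Initially, labor force = 180.56 + 14.09 = 194.65 million, so u = 14.09/194.65 = 7.24%.
After the first change, unemployed falls and employed rises by 8.86; labor force unchanged → E = 189.42, U = 5.23, labor force = 194.65 million.
After the second change, unemployed and labor force both fall by 0.50 → E = 189.42, U = 4.73, labor force = 194.15 million.
New unemployment rate = 4.73 / 194.15 = 2.44%.
Change = 2.44% − 7.24% = −4.80 percentage points.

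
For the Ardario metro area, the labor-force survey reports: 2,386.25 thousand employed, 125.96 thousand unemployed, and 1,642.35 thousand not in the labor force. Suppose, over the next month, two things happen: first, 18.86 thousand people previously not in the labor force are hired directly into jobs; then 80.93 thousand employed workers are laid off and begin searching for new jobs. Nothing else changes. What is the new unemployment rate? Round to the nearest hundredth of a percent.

Initially, labor force = 2,386.25 + 125.96 = 2,512.21 thousand, so u = 125.96/2,512.21 = 5.01%.
After the first change, employed and labor force both rise by 18.86; unemployed unchanged → E = 2,405.11, U = 125.96, labor force = 2,531.07 thousand.
After the second change, employed falls and unemployed rises by 80.93; labor force unchanged → E = 2,324.18, U = 206.89, labor force = 2,531.07 thousand.
New unemployment rate = 206.89 / 2,531.07 = 8.17%.

New unemployment rate ≈ 8.17%.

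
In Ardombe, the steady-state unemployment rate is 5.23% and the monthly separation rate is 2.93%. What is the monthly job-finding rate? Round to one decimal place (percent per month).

From u* = s/(s+f): f = s·(1−u)/u.
f = 2.93 × (1 − 0.0523) / 0.0523 = 2.7768 / 0.0523 ≈ 53.1% per month.

Job-finding rate ≈ 53.1% per month.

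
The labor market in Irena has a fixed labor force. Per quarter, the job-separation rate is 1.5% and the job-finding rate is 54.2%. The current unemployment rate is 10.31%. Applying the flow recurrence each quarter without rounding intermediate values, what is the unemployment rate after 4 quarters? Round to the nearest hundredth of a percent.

Unemployment rate after four quarters ≈ 2.99%.

With a fixed labor force, u_{t+1} = u_t + s·(1−u_t) − f·u_t = u_t·(1−s−f) + s.
Here 1−s−f = 0.443 and s = 0.015.
u_1 = 0.103100 × 0.443 + 0.015 = 0.060673.
u_2 = 0.060673 × 0.443 + 0.015 = 0.041878.
u_3 = 0.041878 × 0.443 + 0.015 = 0.033552.
u_4 = 0.033552 × 0.443 + 0.015 = 0.029864.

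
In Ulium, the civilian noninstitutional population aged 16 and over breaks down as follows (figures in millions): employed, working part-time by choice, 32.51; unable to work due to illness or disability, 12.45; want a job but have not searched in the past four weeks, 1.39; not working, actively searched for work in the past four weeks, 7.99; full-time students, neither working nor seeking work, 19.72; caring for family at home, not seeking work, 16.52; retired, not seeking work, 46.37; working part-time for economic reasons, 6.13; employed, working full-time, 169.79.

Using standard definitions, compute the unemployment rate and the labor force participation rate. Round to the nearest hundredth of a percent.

Employed = 32.51 + 6.13 + 169.79 = 208.43 million (anyone who worked, including part-time for economic reasons, counts as employed).
Unemployed = 7.99 million.
Labor force = 208.43 + 7.99 = 216.42 million.
Not in labor force = 12.45 + 1.39 + 19.72 + 16.52 + 46.37 = 96.45 million (those not working and not actively searching are outside the labor force — including those who want a job but have given up searching).
Civilian working-age population = 216.42 + 96.45 = 312.87 million.
Unemployment rate = 7.99 / 216.42 = 3.69%.
Labor force participation rate = 216.42 / 312.87 = 69.17%.

Unemployment rate ≈ 3.69%; labor force participation rate ≈ 69.17%.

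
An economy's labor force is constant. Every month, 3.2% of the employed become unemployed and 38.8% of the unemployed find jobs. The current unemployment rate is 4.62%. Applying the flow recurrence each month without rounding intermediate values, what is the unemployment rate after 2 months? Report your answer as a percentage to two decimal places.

Unemployment rate after two months ≈ 6.61%.

With a fixed labor force, u_{t+1} = u_t + s·(1−u_t) − f·u_t = u_t·(1−s−f) + s.
Here 1−s−f = 0.580 and s = 0.032.
u_1 = 0.046200 × 0.580 + 0.032 = 0.058796.
u_2 = 0.058796 × 0.580 + 0.032 = 0.066102.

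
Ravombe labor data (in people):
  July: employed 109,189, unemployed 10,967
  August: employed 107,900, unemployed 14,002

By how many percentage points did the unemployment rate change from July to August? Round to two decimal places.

The unemployment rate changed by +2.36 percentage points.

July: labor force = 109,189 + 10,967 = 120,156; u = 10,967/120,156 = 9.13%.
August: labor force = 107,900 + 14,002 = 121,902; u = 14,002/121,902 = 11.49%.
Change = 11.49% − 9.13% = +2.36 pp.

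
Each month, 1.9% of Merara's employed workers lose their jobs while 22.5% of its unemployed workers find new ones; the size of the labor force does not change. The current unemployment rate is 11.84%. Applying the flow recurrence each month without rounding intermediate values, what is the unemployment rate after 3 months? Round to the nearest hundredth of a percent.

Unemployment rate after three months ≈ 9.54%.

With a fixed labor force, u_{t+1} = u_t + s·(1−u_t) − f·u_t = u_t·(1−s−f) + s.
Here 1−s−f = 0.756 and s = 0.019.
u_1 = 0.118400 × 0.756 + 0.019 = 0.108510.
u_2 = 0.108510 × 0.756 + 0.019 = 0.101034.
u_3 = 0.101034 × 0.756 + 0.019 = 0.095382.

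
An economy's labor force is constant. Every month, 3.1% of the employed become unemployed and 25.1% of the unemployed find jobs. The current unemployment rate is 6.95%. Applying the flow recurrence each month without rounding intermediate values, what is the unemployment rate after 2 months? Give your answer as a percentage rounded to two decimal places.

Unemployment rate after two months ≈ 8.91%.

With a fixed labor force, u_{t+1} = u_t + s·(1−u_t) − f·u_t = u_t·(1−s−f) + s.
Here 1−s−f = 0.718 and s = 0.031.
u_1 = 0.069500 × 0.718 + 0.031 = 0.080901.
u_2 = 0.080901 × 0.718 + 0.031 = 0.089087.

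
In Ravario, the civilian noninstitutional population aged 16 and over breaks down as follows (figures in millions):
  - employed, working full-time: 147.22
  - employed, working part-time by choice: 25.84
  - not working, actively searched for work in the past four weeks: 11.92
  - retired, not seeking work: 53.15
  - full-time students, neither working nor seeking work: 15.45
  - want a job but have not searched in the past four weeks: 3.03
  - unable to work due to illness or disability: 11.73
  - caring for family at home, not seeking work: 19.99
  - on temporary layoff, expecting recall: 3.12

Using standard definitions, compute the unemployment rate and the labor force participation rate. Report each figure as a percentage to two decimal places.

Employed = 147.22 + 25.84 = 173.06 million.
Unemployed = 11.92 + 3.12 = 15.04 million (jobless and actively searching, or on temporary layoff).
Labor force = 173.06 + 15.04 = 188.10 million.
Not in labor force = 53.15 + 15.45 + 3.03 + 11.73 + 19.99 = 103.35 million (those not working and not actively searching are outside the labor force — including those who want a job but have given up searching).
Civilian working-age population = 188.10 + 103.35 = 291.45 million.
Unemployment rate = 15.04 / 188.10 = 8.00%.
Labor force participation rate = 188.10 / 291.45 = 64.54%.

Unemployment rate ≈ 8.00%; labor force participation rate ≈ 64.54%.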